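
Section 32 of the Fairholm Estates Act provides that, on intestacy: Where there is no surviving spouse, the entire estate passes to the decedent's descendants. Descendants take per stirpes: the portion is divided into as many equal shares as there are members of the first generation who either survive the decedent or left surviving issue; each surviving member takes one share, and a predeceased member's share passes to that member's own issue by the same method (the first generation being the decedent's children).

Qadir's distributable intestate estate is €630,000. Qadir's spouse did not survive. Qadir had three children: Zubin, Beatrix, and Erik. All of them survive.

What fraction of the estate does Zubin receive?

Zubin receives 1/3 of the estate.

The entire €630,000 passes to the descendants.
That amount (€630,000) is divided into 3 shares of €210,000: Zubin, Beatrix, and Erik each take €210,000.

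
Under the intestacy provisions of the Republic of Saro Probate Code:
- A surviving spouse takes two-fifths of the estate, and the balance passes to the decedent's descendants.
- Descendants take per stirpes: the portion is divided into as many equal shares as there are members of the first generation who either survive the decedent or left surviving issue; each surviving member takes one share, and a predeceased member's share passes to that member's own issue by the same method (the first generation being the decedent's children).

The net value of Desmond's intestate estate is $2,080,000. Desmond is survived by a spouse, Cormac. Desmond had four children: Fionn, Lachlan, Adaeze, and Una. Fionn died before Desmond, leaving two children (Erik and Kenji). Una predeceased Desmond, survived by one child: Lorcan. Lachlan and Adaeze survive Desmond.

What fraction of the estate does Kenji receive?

Cormac takes two-fifths of $2,080,000 = $832,000. The remaining $1,248,000 passes to the descendants.
The descendants' portion ($1,248,000) is divided into 4 shares of $312,000: Lachlan and Adaeze each take $312,000; Fionn's $312,000 share passes to Fionn's issue; Una's $312,000 share passes to Una's issue.
Fionn's share ($312,000) is divided into 2 shares of $156,000: Erik and Kenji each take $156,000.
Una's share ($312,000) passes entirely to Lorcan.

Kenji receives 3/40 of the estate.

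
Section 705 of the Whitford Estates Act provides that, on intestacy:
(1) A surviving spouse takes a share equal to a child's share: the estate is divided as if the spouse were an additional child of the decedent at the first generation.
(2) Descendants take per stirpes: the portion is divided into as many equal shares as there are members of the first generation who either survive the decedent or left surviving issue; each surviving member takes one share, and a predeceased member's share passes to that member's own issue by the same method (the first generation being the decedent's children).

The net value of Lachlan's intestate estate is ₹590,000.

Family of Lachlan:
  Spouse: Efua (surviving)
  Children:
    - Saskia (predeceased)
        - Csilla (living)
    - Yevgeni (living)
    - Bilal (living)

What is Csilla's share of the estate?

Csilla receives ₹147,500.

The spouse counts as an additional share at the children's level, so there are 4 primary shares of ₹147,500. Efua takes one such share (₹147,500).
The children's combined portion (₹442,500) is divided into 3 shares of ₹147,500: Yevgeni and Bilal each take ₹147,500; Saskia's ₹147,500 share passes to Saskia's issue.
Saskia's share (₹147,500) passes entirely to Csilla.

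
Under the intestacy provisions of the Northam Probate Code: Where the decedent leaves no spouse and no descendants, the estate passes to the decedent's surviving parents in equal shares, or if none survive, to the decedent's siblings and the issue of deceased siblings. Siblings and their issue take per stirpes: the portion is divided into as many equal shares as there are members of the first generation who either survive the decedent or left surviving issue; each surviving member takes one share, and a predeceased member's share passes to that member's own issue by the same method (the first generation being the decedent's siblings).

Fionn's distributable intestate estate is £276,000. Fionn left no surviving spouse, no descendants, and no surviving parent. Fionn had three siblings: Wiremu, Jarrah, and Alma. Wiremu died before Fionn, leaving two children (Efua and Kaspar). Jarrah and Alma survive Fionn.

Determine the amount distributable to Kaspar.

Kaspar receives £46,000.

The entire £276,000 passes to the siblings and their issue.
That amount (£276,000) is divided into 3 shares of £92,000: Jarrah and Alma each take £92,000; Wiremu's £92,000 share passes to Wiremu's issue.
Wiremu's share (£92,000) is divided into 2 shares of £46,000: Efua and Kaspar each take £46,000.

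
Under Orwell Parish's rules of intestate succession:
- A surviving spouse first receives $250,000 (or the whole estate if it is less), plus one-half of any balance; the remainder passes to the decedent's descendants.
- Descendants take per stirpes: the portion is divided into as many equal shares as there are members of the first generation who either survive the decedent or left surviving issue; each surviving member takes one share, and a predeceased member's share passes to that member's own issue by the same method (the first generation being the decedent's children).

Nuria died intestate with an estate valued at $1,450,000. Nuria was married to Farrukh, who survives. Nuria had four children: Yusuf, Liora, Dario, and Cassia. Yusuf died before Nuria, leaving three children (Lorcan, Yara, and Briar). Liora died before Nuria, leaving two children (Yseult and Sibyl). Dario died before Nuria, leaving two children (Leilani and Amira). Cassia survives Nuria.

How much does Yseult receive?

Farrukh first takes $250,000, leaving a balance of $1,200,000. Farrukh then takes one-half of the balance ($600,000), for a total of $850,000. The remaining $600,000 passes to the descendants.
The descendants' portion ($600,000) is divided into 4 shares of $150,000: Cassia takes $150,000; Yusuf's $150,000 share passes to Yusuf's issue; Liora's $150,000 share passes to Liora's issue; Dario's $150,000 share passes to Dario's issue.
Yusuf's share ($150,000) is divided into 3 shares of $50,000: Lorcan, Yara, and Briar each take $50,000.
Liora's share ($150,000) is divided into 2 shares of $75,000: Yseult and Sibyl each take $75,000.
Dario's share ($150,000) is divided into 2 shares of $75,000: Leilani and Amira each take $75,000.

Yseult receives $75,000.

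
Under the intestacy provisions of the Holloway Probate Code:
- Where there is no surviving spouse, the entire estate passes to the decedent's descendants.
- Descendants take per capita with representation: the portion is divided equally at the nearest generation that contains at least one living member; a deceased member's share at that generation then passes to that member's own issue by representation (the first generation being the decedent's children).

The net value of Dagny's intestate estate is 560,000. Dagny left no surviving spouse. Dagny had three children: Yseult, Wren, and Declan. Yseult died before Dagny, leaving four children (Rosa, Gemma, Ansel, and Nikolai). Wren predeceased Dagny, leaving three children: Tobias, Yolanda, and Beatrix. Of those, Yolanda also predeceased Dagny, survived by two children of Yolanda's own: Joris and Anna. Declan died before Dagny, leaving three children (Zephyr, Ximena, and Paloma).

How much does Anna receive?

The entire 560,000 passes to the descendants.
No child survives, so the initial division is made at the grandchildren's generation.
That amount (560,000) is divided into 10 shares of 56,000: Rosa, Gemma, Ansel, Nikolai, Tobias, Beatrix, Zephyr, Ximena, and Paloma each take 56,000; Yolanda's 56,000 share passes to Yolanda's issue.
Yolanda's share (56,000) is divided into 2 shares of 28,000: Joris and Anna each take 28,000.

Anna receives 28,000.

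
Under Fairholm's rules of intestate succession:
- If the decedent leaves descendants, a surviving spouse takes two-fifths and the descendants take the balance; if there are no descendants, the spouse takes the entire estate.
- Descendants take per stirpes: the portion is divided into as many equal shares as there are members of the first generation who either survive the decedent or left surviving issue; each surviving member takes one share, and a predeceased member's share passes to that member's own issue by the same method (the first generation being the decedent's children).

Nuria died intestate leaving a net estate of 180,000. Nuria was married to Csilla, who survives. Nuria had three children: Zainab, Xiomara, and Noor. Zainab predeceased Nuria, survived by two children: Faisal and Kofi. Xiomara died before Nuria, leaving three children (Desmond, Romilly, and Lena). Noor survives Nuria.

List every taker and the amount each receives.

Csilla takes two-fifths of 180,000 = 72,000. The remaining 108,000 passes to the descendants.
The descendants' portion (108,000) is divided into 3 shares of 36,000: Noor takes 36,000; Zainab's 36,000 share passes to Zainab's issue; Xiomara's 36,000 share passes to Xiomara's issue.
Zainab's share (36,000) is divided into 2 shares of 18,000: Faisal and Kofi each take 18,000.
Xiomara's share (36,000) is divided into 3 shares of 12,000: Desmond, Romilly, and Lena each take 12,000.

Csilla: 72,000; Faisal: 18,000; Kofi: 18,000; Desmond: 12,000; Romilly: 12,000; Lena: 12,000; Noor: 36,000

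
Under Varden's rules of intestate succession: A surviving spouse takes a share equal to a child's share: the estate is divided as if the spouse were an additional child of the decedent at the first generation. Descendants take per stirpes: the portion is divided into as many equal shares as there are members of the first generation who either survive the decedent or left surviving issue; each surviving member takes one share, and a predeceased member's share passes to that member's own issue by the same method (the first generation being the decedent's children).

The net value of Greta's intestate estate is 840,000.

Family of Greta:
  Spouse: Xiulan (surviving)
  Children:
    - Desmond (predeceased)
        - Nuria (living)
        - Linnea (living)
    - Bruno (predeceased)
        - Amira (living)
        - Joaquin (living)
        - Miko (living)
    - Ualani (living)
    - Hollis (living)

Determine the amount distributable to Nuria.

The spouse counts as an additional share at the children's level, so there are 5 primary shares of 168,000. Xiulan takes one such share (168,000).
The children's combined portion (672,000) is divided into 4 shares of 168,000: Ualani and Hollis each take 168,000; Desmond's 168,000 share passes to Desmond's issue; Bruno's 168,000 share passes to Bruno's issue.
Desmond's share (168,000) is divided into 2 shares of 84,000: Nuria and Linnea each take 84,000.
Bruno's share (168,000) is divided into 3 shares of 56,000: Amira, Joaquin, and Miko each take 56,000.

Nuria receives 84,000.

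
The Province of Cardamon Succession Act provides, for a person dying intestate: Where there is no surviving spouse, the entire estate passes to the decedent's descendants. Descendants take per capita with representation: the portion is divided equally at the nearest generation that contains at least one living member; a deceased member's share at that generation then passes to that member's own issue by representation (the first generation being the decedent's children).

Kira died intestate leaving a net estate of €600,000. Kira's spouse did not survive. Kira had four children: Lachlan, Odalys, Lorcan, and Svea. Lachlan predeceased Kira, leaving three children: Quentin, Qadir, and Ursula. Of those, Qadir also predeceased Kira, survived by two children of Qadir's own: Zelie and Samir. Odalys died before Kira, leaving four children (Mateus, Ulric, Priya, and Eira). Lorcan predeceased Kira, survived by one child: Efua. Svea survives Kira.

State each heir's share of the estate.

The entire €600,000 passes to the descendants.
That amount (€600,000) is divided into 4 shares of €150,000: Svea takes €150,000; Lachlan's €150,000 share passes to Lachlan's issue; Odalys's €150,000 share passes to Odalys's issue; Lorcan's €150,000 share passes to Lorcan's issue.
Lachlan's share (€150,000) is divided into 3 shares of €50,000: Quentin and Ursula each take €50,000; Qadir's €50,000 share passes to Qadir's issue.
Qadir's share (€50,000) is divided into 2 shares of €25,000: Zelie and Samir each take €25,000.
Odalys's share (€150,000) is divided into 4 shares of €37,500: Mateus, Ulric, Priya, and Eira each take €37,500.
Lorcan's share (€150,000) passes entirely to Efua.

Quentin: €50,000; Zelie: €25,000; Samir: €25,000; Ursula: €50,000; Mateus: €37,500; Ulric: €37,500; Priya: €37,500; Eira: €37,500; Efua: €150,000; Svea: €150,000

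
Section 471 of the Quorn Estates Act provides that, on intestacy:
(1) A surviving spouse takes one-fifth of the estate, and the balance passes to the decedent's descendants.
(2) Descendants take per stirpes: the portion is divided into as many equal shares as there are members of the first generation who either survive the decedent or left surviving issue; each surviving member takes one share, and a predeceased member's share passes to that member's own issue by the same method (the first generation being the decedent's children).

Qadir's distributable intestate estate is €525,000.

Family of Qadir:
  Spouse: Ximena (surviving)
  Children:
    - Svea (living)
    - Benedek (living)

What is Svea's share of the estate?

Svea receives €210,000.

Ximena takes one-fifth of €525,000 = €105,000. The remaining €420,000 passes to the descendants.
The descendants' portion (€420,000) is divided into 2 shares of €210,000: Svea and Benedek each take €210,000.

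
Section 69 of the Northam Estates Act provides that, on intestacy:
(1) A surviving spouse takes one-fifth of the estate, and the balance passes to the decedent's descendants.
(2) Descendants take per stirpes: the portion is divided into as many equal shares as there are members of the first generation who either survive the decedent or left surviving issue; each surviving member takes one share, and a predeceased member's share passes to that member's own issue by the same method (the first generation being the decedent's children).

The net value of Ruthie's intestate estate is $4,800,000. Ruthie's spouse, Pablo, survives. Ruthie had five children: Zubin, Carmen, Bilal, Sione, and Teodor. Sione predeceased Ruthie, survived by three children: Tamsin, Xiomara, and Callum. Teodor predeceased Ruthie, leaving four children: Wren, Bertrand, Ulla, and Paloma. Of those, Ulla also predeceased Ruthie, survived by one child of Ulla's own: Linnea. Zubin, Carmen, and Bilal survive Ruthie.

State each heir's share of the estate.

Pablo: $960,000; Zubin: $768,000; Carmen: $768,000; Bilal: $768,000; Tamsin: $256,000; Xiomara: $256,000; Callum: $256,000; Wren: $192,000; Bertrand: $192,000; Linnea: $192,000; Paloma: $192,000

Pablo takes one-fifth of $4,800,000 = $960,000. The remaining $3,840,000 passes to the descendants.
The descendants' portion ($3,840,000) is divided into 5 shares of $768,000: Zubin, Carmen, and Bilal each take $768,000; Sione's $768,000 share passes to Sione's issue; Teodor's $768,000 share passes to Teodor's issue.
Sione's share ($768,000) is divided into 3 shares of $256,000: Tamsin, Xiomara, and Callum each take $256,000.
Teodor's share ($768,000) is divided into 4 shares of $192,000: Wren, Bertrand, and Paloma each take $192,000; Ulla's $192,000 share passes to Ulla's issue.
Ulla's share ($192,000) passes entirely to Linnea.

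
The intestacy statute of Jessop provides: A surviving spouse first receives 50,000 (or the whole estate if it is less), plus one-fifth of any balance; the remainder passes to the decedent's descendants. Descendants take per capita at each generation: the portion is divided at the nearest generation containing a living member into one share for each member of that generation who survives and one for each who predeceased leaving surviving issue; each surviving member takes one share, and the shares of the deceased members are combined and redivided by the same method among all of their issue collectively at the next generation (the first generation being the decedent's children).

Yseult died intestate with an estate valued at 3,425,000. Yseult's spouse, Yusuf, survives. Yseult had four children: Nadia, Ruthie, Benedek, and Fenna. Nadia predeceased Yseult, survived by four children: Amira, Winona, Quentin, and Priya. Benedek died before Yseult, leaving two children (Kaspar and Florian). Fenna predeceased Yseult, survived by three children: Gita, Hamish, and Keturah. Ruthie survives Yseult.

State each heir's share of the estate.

Yusuf first takes 50,000, leaving a balance of 3,375,000. Yusuf then takes one-fifth of the balance (675,000), for a total of 725,000. The remaining 2,700,000 passes to the descendants.
The descendants' portion (2,700,000) is divided at the children's generation into 4 shares of 675,000. Ruthie takes 675,000. The 3 shares of the deceased (Nadia, Benedek, and Fenna) are combined into a pool of 2,025,000.
That pool (2,025,000) is divided at the grandchildren's generation equally among Amira, Winona, Quentin, Priya, Kaspar, Florian, Gita, Hamish, and Keturah: 225,000 each.

Yusuf: 725,000; Amira: 225,000; Winona: 225,000; Quentin: 225,000; Priya: 225,000; Ruthie: 675,000; Kaspar: 225,000; Florian: 225,000; Gita: 225,000; Hamish: 225,000; Keturah: 225,000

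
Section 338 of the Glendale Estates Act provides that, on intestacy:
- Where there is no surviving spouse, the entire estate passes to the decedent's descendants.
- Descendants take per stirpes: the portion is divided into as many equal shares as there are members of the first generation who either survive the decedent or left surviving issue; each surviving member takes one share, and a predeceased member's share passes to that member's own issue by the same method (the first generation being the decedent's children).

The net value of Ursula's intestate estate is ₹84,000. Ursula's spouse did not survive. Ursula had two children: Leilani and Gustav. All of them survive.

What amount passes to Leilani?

Leilani receives ₹42,000.

The entire ₹84,000 passes to the descendants.
That amount (₹84,000) is divided into 2 shares of ₹42,000: Leilani and Gustav each take ₹42,000.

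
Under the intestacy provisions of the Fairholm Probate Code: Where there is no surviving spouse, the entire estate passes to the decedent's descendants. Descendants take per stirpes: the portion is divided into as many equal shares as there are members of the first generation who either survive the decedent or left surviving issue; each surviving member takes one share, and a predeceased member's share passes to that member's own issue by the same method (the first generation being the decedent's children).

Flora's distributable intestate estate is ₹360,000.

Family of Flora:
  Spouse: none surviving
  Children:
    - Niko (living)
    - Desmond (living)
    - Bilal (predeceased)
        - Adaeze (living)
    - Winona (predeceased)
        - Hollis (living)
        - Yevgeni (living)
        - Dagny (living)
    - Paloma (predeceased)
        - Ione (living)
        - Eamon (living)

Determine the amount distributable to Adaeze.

Adaeze receives ₹72,000.

The entire ₹360,000 passes to the descendants.
That amount (₹360,000) is divided into 5 shares of ₹72,000: Niko and Desmond each take ₹72,000; Bilal's ₹72,000 share passes to Bilal's issue; Winona's ₹72,000 share passes to Winona's issue; Paloma's ₹72,000 share passes to Paloma's issue.
Bilal's share (₹72,000) passes entirely to Adaeze.
Winona's share (₹72,000) is divided into 3 shares of ₹24,000: Hollis, Yevgeni, and Dagny each take ₹24,000.
Paloma's share (₹72,000) is divided into 2 shares of ₹36,000: Ione and Eamon each take ₹36,000.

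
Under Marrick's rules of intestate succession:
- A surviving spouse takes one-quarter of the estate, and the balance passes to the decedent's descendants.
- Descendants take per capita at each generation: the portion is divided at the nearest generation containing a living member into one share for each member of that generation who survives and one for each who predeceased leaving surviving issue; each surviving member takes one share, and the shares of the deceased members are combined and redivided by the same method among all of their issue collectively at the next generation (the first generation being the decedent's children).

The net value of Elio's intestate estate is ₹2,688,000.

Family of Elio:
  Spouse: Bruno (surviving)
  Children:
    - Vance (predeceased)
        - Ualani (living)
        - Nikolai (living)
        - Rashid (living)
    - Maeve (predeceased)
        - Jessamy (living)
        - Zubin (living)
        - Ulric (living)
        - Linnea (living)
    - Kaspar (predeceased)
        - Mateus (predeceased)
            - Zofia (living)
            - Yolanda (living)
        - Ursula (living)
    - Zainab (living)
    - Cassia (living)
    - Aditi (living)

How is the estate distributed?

Bruno takes one-quarter of ₹2,688,000 = ₹672,000. The remaining ₹2,016,000 passes to the descendants.
The descendants' portion (₹2,016,000) is divided at the children's generation into 6 shares of ₹336,000. Zainab, Cassia, and Aditi each take ₹336,000. The 3 shares of the deceased (Vance, Maeve, and Kaspar) are combined into a pool of ₹1,008,000.
That pool (₹1,008,000) is divided at the grandchildren's generation into 9 shares of ₹112,000. Ualani, Nikolai, Rashid, Jessamy, Zubin, Ulric, Linnea, and Ursula each take ₹112,000. The remaining share for the deceased Mateus (₹112,000) is carried to the next generation.
That pool (₹112,000) is divided at the great-grandchildren's generation equally among Zofia and Yolanda: ₹56,000 each.

Bruno: ₹672,000; Ualani: ₹112,000; Nikolai: ₹112,000; Rashid: ₹112,000; Jessamy: ₹112,000; Zubin: ₹112,000; Ulric: ₹112,000; Linnea: ₹112,000; Zofia: ₹56,000; Yolanda: ₹56,000; Ursula: ₹112,000; Zainab: ₹336,000; Cassia: ₹336,000; Aditi: ₹336,000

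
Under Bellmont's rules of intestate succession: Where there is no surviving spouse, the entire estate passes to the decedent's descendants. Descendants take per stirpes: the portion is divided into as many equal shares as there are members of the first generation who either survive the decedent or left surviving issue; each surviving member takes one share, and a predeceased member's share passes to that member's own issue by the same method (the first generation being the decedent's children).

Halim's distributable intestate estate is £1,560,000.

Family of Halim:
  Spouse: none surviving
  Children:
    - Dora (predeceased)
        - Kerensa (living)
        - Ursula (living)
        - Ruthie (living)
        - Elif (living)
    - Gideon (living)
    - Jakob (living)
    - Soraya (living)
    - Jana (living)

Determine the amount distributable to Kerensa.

The entire £1,560,000 passes to the descendants.
That amount (£1,560,000) is divided into 5 shares of £312,000: Gideon, Jakob, Soraya, and Jana each take £312,000; Dora's £312,000 share passes to Dora's issue.
Dora's share (£312,000) is divided into 4 shares of £78,000: Kerensa, Ursula, Ruthie, and Elif each take £78,000.

Kerensa receives £78,000.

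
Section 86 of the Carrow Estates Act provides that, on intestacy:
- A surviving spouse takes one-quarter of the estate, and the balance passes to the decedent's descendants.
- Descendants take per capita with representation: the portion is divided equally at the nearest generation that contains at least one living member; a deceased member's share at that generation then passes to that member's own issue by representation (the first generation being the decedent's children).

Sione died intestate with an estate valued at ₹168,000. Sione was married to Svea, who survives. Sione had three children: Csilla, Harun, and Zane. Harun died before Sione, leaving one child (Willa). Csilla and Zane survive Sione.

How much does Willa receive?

Svea takes one-quarter of ₹168,000 = ₹42,000. The remaining ₹126,000 passes to the descendants.
The descendants' portion (₹126,000) is divided into 3 shares of ₹42,000: Csilla and Zane each take ₹42,000; Harun's ₹42,000 share passes to Harun's issue.
Harun's share (₹42,000) passes entirely to Willa.

Willa receives ₹42,000.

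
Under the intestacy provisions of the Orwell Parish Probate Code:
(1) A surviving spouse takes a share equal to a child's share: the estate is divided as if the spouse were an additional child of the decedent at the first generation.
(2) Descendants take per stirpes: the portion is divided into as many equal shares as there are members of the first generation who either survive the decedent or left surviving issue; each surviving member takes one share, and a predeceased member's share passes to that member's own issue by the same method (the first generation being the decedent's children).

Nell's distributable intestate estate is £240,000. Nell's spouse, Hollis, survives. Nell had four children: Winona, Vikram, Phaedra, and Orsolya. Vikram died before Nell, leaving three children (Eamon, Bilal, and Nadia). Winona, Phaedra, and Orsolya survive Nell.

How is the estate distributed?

Hollis: £48,000; Winona: £48,000; Eamon: £16,000; Bilal: £16,000; Nadia: £16,000; Phaedra: £48,000; Orsolya: £48,000

The spouse counts as an additional share at the children's level, so there are 5 primary shares of £48,000. Hollis takes one such share (£48,000).
The children's combined portion (£192,000) is divided into 4 shares of £48,000: Winona, Phaedra, and Orsolya each take £48,000; Vikram's £48,000 share passes to Vikram's issue.
Vikram's share (£48,000) is divided into 3 shares of £16,000: Eamon, Bilal, and Nadia each take £16,000.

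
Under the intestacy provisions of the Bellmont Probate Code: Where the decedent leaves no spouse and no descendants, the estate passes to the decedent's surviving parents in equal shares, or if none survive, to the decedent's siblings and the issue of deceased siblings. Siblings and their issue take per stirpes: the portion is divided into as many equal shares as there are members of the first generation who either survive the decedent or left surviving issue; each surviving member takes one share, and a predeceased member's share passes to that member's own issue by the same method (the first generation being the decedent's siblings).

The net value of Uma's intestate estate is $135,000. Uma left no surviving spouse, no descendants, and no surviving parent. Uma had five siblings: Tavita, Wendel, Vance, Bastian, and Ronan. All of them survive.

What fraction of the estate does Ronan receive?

Ronan receives 1/5 of the estate.

The entire $135,000 passes to the siblings and their issue.
That amount ($135,000) is divided into 5 shares of $27,000: Tavita, Wendel, Vance, Bastian, and Ronan each take $27,000.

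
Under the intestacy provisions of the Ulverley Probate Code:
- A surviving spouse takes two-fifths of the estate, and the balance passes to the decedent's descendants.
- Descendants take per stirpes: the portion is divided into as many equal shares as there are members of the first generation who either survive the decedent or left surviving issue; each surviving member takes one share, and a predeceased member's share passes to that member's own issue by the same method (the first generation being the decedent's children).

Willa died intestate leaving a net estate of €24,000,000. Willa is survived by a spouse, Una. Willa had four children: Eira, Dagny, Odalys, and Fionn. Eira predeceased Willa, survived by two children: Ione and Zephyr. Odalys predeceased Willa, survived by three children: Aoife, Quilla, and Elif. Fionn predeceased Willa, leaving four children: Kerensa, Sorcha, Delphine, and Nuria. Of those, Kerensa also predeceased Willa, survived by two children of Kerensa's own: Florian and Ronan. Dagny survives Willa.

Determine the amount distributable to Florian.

Una takes two-fifths of €24,000,000 = €9,600,000. The remaining €14,400,000 passes to the descendants.
The descendants' portion (€14,400,000) is divided into 4 shares of €3,600,000: Dagny takes €3,600,000; Eira's €3,600,000 share passes to Eira's issue; Odalys's €3,600,000 share passes to Odalys's issue; Fionn's €3,600,000 share passes to Fionn's issue.
Eira's share (€3,600,000) is divided into 2 shares of €1,800,000: Ione and Zephyr each take €1,800,000.
Odalys's share (€3,600,000) is divided into 3 shares of €1,200,000: Aoife, Quilla, and Elif each take €1,200,000.
Fionn's share (€3,600,000) is divided into 4 shares of €900,000: Sorcha, Delphine, and Nuria each take €900,000; Kerensa's €900,000 share passes to Kerensa's issue.
Kerensa's share (€900,000) is divided into 2 shares of €450,000: Florian and Ronan each take €450,000.

Florian receives €450,000.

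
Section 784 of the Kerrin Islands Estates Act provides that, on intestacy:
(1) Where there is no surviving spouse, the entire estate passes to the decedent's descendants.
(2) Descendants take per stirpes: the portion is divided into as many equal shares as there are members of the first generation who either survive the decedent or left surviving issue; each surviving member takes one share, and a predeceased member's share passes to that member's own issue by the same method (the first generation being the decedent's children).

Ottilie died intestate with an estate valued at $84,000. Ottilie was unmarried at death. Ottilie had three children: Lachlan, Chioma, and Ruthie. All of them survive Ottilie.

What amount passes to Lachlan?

Lachlan receives $28,000.

The entire $84,000 passes to the descendants.
That amount ($84,000) is divided into 3 shares of $28,000: Lachlan, Chioma, and Ruthie each take $28,000.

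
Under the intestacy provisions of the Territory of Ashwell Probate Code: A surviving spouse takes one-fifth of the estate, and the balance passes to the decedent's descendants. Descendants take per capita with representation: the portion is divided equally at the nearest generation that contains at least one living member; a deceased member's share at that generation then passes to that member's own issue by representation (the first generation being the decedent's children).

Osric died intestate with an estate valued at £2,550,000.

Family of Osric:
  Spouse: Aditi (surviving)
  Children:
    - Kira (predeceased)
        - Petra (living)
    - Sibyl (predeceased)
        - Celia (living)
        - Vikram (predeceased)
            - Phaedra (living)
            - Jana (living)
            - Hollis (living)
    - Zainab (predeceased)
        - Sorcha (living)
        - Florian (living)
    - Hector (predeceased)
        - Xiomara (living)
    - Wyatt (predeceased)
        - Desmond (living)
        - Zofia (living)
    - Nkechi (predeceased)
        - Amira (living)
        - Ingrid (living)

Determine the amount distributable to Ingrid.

Aditi takes one-fifth of £2,550,000 = £510,000. The remaining £2,040,000 passes to the descendants.
No child survives, so the initial division is made at the grandchildren's generation.
The descendants' portion (£2,040,000) is divided into 10 shares of £204,000: Petra, Celia, Sorcha, Florian, Xiomara, Desmond, Zofia, Amira, and Ingrid each take £204,000; Vikram's £204,000 share passes to Vikram's issue.
Vikram's share (£204,000) is divided into 3 shares of £68,000: Phaedra, Jana, and Hollis each take £68,000.

Ingrid receives £204,000.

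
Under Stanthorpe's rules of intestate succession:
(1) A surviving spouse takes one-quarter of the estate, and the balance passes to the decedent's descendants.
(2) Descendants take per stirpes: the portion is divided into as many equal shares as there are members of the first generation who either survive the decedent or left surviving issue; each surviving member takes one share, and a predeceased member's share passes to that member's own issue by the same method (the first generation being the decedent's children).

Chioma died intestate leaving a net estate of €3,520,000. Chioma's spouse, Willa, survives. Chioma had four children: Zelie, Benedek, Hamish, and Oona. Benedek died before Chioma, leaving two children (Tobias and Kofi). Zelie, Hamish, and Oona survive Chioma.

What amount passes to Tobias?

Tobias receives €330,000.

Willa takes one-quarter of €3,520,000 = €880,000. The remaining €2,640,000 passes to the descendants.
The descendants' portion (€2,640,000) is divided into 4 shares of €660,000: Zelie, Hamish, and Oona each take €660,000; Benedek's €660,000 share passes to Benedek's issue.
Benedek's share (€660,000) is divided into 2 shares of €330,000: Tobias and Kofi each take €330,000.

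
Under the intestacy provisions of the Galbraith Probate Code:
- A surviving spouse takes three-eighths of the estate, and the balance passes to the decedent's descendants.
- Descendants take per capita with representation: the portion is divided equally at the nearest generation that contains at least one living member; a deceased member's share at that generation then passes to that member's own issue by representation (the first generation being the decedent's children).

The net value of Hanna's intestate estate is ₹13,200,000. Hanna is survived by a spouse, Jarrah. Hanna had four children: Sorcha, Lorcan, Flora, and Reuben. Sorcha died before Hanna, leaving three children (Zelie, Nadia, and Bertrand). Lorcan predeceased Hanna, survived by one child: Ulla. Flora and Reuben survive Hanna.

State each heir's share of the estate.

Jarrah takes three-eighths of ₹13,200,000 = ₹4,950,000. The remaining ₹8,250,000 passes to the descendants.
The descendants' portion (₹8,250,000) is divided into 4 shares of ₹2,062,500: Flora and Reuben each take ₹2,062,500; Sorcha's ₹2,062,500 share passes to Sorcha's issue; Lorcan's ₹2,062,500 share passes to Lorcan's issue.
Sorcha's share (₹2,062,500) is divided into 3 shares of ₹687,500: Zelie, Nadia, and Bertrand each take ₹687,500.
Lorcan's share (₹2,062,500) passes entirely to Ulla.

Jarrah: ₹4,950,000; Zelie: ₹687,500; Nadia: ₹687,500; Bertrand: ₹687,500; Ulla: ₹2,062,500; Flora: ₹2,062,500; Reuben: ₹2,062,500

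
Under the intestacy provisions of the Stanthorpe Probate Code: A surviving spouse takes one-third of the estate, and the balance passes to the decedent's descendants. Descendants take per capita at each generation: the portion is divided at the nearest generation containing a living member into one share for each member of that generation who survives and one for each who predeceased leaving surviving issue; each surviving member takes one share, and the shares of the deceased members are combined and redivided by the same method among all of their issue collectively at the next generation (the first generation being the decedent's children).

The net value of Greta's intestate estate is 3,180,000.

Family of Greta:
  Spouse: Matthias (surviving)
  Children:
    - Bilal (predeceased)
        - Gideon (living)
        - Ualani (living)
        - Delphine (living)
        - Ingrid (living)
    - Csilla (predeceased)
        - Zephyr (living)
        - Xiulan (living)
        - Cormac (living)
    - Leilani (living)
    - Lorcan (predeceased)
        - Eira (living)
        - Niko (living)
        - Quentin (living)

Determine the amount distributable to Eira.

Matthias takes one-third of 3,180,000 = 1,060,000. The remaining 2,120,000 passes to the descendants.
The descendants' portion (2,120,000) is divided at the children's generation into 4 shares of 530,000. Leilani takes 530,000. The 3 shares of the deceased (Bilal, Csilla, and Lorcan) are combined into a pool of 1,590,000.
That pool (1,590,000) is divided at the grandchildren's generation equally among Gideon, Ualani, Delphine, Ingrid, Zephyr, Xiulan, Cormac, Eira, Niko, and Quentin: 159,000 each.

Eira receives 159,000.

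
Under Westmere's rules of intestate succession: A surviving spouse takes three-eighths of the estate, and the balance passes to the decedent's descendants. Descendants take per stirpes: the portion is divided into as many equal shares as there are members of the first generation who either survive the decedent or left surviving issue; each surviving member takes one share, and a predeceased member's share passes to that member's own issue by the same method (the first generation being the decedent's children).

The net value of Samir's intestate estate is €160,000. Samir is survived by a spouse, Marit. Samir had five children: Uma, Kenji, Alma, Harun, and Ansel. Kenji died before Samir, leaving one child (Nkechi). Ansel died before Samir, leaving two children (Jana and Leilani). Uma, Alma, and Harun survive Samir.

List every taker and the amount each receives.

Marit takes three-eighths of €160,000 = €60,000. The remaining €100,000 passes to the descendants.
The descendants' portion (€100,000) is divided into 5 shares of €20,000: Uma, Alma, and Harun each take €20,000; Kenji's €20,000 share passes to Kenji's issue; Ansel's €20,000 share passes to Ansel's issue.
Kenji's share (€20,000) passes entirely to Nkechi.
Ansel's share (€20,000) is divided into 2 shares of €10,000: Jana and Leilani each take €10,000.

Marit: €60,000; Uma: €20,000; Nkechi: €20,000; Alma: €20,000; Harun: €20,000; Jana: €10,000; Leilani: €10,000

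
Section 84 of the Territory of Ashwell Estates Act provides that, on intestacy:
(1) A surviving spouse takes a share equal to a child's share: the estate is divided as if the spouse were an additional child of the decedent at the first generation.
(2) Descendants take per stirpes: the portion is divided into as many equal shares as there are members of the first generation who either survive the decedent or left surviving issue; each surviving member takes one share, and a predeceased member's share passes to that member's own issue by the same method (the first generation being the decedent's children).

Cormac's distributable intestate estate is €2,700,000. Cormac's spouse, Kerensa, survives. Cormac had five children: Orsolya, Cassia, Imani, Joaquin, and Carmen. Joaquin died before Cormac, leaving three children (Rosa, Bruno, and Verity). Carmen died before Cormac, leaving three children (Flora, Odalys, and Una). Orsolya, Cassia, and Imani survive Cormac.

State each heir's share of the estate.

The spouse counts as an additional share at the children's level, so there are 6 primary shares of €450,000. Kerensa takes one such share (€450,000).
The children's combined portion (€2,250,000) is divided into 5 shares of €450,000: Orsolya, Cassia, and Imani each take €450,000; Joaquin's €450,000 share passes to Joaquin's issue; Carmen's €450,000 share passes to Carmen's issue.
Joaquin's share (€450,000) is divided into 3 shares of €150,000: Rosa, Bruno, and Verity each take €150,000.
Carmen's share (€450,000) is divided into 3 shares of €150,000: Flora, Odalys, and Una each take €150,000.

Kerensa: €450,000; Orsolya: €450,000; Cassia: €450,000; Imani: €450,000; Rosa: €150,000; Bruno: €150,000; Verity: €150,000; Flora: €150,000; Odalys: €150,000; Una: €150,000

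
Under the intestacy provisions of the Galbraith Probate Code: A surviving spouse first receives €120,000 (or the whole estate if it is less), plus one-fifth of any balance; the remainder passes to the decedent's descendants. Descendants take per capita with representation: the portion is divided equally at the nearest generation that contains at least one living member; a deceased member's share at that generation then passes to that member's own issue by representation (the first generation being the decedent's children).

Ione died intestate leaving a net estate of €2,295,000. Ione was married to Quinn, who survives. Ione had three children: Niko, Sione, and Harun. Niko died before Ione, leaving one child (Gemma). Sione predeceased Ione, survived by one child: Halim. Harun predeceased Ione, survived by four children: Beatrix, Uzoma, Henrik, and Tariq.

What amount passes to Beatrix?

Beatrix receives €290,000.

Quinn first takes €120,000, leaving a balance of €2,175,000. Quinn then takes one-fifth of the balance (€435,000), for a total of €555,000. The remaining €1,740,000 passes to the descendants.
No child survives, so the initial division is made at the grandchildren's generation.
The descendants' portion (€1,740,000) is divided into 6 shares of €290,000: Gemma, Halim, Beatrix, Uzoma, Henrik, and Tariq each take €290,000.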